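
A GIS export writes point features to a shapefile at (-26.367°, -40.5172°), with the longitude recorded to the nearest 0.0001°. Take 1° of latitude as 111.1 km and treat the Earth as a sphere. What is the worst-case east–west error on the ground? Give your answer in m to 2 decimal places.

4.98 m

Rounding to 4 decimal places leaves the longitude within ±5e-05° of the true value.
Parallels shrink by cos φ, so at 26.367° a degree of longitude is 111100 × 0.8960 ≈ 99542 m.
East–west error: 5e-05° × 99542 m/° ≈ 4.9771 m.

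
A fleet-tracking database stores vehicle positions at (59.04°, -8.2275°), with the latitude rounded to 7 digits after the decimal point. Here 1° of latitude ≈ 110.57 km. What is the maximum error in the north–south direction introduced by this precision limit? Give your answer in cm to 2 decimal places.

Rounding to 7 decimal places leaves the latitude within ±5e-08° of the true value.
So the N–S error is at most 5e-08 × 110570 = 0.0055285 m.
That is 0.0055285 m = 0.55285 cm.

0.55 cm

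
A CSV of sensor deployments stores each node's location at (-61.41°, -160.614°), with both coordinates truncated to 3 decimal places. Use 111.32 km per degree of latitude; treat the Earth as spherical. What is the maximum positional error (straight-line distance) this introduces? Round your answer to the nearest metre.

123 metres

Truncating at 3 decimal places can drop up to a full unit in the last place, so each coordinate may be off by as much as 0.001°.
North–south component: 0.001° × 111320 = 111.32 m.
E–W at 61.41°: 0.001° × 111320 × cos 61.41° = 0.001 × 111320 × 0.4785 ≈ 53.2709 m.
Worst case both components are at the extreme and orthogonal: √(111.32² + 53.2709²) ≈ 123.41 m.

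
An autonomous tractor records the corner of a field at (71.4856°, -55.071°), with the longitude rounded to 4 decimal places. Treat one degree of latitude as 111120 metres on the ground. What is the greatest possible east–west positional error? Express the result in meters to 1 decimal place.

Rounding to 4 decimal places leaves the longitude within ±5e-05° of the true value.
Parallels shrink by cos φ, so at 71.4856° a degree of longitude is 111120 × 0.3175 ≈ 35285.4 m.
So at most 5e-05° × 35285.4 ≈ 1.76427 m east–west.

1.8 meters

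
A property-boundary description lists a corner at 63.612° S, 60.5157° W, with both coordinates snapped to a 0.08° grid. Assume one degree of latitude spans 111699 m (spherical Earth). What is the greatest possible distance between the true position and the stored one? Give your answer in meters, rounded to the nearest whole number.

4889 meters

With a 0.08° grid the true value lies within half a step, ±0.08°/2 = ±0.04°, of the stored one.
North–south component: 0.04° × 111699 = 4467.96 m.
East–west component at 63.612°: 0.04° × 111699 × cos 63.612° ≈ 0.04 × 49644.3 ≈ 1985.77 m.
Combining orthogonally: (4467.96² + 1985.77²)^½ ≈ 4889.37 m.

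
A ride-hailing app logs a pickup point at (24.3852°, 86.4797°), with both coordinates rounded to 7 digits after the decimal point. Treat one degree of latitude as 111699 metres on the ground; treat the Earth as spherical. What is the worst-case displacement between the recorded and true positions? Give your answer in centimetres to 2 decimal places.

0.76 centimetres

Rounding to 7 decimal places leaves each coordinate within ±5e-08° of the true value.
N–S: 5e-08° × 111699 m/° = 0.00558495 m.
East–west component at 24.3852°: 5e-08° × 111699 × cos 24.3852° ≈ 5e-08 × 101734 ≈ 0.00508672 m.
The two errors are perpendicular, so the maximum displacement is √(0.00558495² + 0.00508672²) ≈ 0.00755423 m.
That is 0.00755423 m = 0.75542 cm.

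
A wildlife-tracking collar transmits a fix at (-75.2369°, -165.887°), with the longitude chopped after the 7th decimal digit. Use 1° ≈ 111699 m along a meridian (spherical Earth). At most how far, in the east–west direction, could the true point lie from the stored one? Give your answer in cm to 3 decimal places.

0.285 cm

Truncating at 7 decimal places can drop up to a full unit in the last place, so the longitude may be off by as much as 1e-07°.
One degree of longitude at 75.2369° is 111699 × cos 75.2369° ≈ 111699 × 0.2548 = 28463.5 m.
Maximum E–W displacement: 1e-07 × 28463.5 = 0.00284635 m.
That is 0.00284635 m = 0.28463 cm.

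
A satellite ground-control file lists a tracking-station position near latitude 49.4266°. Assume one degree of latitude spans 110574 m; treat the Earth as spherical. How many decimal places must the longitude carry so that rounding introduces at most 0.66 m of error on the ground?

5

At 49.4266° one degree of longitude covers 110574 × cos 49.4266° ≈ 110574 × 0.6504 ≈ 71919.7 m.
N decimal places → at most half a unit in the last place, 0.5 × 10⁻ᴺ° = 71919.7/2 × 10⁻ᴺ m.
Need 0.5 × 71919.7 × 10⁻ᴺ ≤ 0.66 → 10⁻ᴺ ≤ 1.835e-05, so N ≥ 4.74.
N = 4 would give 3.6 m (too coarse); N = 5 gives 0.36 m ≤ 0.66 m.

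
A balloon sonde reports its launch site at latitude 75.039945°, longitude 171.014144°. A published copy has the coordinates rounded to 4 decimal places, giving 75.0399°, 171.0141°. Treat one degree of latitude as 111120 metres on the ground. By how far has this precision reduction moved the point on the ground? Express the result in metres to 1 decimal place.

The latitude changed by +0.000045° and the longitude by +0.000044°.
North–south shift: 0.000045 × 111120 = 5.0004 m.
E–W at 75.0399°: 0.000044° × 111120 × cos 75.0399° = 0.000044 × 111120 × 0.2581 ≈ 1.26215 m.
Distance: √(5.0004² + 1.26215²) ≈ 5.15723 m.

5.2 metres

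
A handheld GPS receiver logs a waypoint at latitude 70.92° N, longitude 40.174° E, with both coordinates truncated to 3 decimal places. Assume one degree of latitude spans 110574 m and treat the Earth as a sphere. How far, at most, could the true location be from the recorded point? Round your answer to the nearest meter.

Truncating at 3 decimal places can drop up to a full unit in the last place, so each coordinate may be off by as much as 0.001°.
N–S: 0.001° × 110574 m/° = 110.574 m.
Longitude error → 0.001 × 110574 × cos 70.92° = 0.001 × 110574 × 0.3269 ≈ 36.1453 m.
Combining orthogonally: (110.574² + 36.1453²)^½ ≈ 116.332 m.

116 meters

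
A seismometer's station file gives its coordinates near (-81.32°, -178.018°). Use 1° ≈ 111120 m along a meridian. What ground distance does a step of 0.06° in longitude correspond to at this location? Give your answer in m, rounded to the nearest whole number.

1006 m

One degree of longitude here spans 111120 × cos 81.32° = 111120 × 0.1509 ≈ 16769.8 m; 0.06° of that is 1006.19 m.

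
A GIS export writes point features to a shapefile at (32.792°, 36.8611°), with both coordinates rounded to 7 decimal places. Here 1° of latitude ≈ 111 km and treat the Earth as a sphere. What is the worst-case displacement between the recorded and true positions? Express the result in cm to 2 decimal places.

0.73 cm

Rounding to 7 decimal places leaves each coordinate within ±5e-08° of the true value.
North–south component: 5e-08° × 111000 = 0.00555 m.
Longitude error → 5e-08 × 111000 × cos 32.792° = 5e-08 × 111000 × 0.8406 ≈ 0.00466556 m.
The two errors are perpendicular, so the maximum displacement is √(0.00555² + 0.00466556²) ≈ 0.00725052 m.
That is 0.00725052 m = 0.72505 cm.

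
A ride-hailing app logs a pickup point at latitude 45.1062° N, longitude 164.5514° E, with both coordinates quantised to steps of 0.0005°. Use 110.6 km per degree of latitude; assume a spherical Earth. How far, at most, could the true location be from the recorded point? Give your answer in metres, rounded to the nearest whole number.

With a 0.0005° grid the true value lies within half a step, ±0.0005°/2 = ±0.00025°, of the stored one.
North–south component: 0.00025° × 110600 = 27.65 m.
E–W at 45.1062°: 0.00025° × 110600 × cos 45.1062° = 0.00025 × 110600 × 0.7058 ≈ 19.5152 m.
Combining orthogonally: (27.65² + 19.5152²)^½ ≈ 33.8433 m.

34 metres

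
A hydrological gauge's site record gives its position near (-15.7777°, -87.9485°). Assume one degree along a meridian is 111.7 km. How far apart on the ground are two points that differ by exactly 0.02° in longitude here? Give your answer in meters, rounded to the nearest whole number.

2150 meters

One degree of longitude here spans 111700 × cos 15.7777° = 111700 × 0.9623 ≈ 107492 m; 0.02° of that is 2149.83 m.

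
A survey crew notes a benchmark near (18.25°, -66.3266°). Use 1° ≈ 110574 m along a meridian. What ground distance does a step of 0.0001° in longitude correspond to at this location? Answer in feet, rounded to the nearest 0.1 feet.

0.0001° of longitude at 18.25° is 0.0001 × 110574 × cos 18.25° ≈ 0.0001 × 105012 = 10.5012 m.
In feet: 10.5012 m ÷ 0.3048 ≈ 34.453 ft.

34.5 feet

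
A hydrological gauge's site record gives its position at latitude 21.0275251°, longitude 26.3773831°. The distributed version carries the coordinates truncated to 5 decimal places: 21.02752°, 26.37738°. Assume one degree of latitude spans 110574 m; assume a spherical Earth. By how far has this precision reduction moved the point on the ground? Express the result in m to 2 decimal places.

0.65 m

Δlat = 21.0275251 − 21.02752 = +0.0000051°; Δlon = 26.3773831 − 26.37738 = +0.0000031°.
N–S: 0.0000051° × 110574 m/° = 0.563927 m.
E–W at 21.0275°: 0.0000031° × 110574 × cos 21.0275° = 0.0000031 × 110574 × 0.9334 ≈ 0.319953 m.
Distance: √(0.563927² + 0.319953²) ≈ 0.64837 m.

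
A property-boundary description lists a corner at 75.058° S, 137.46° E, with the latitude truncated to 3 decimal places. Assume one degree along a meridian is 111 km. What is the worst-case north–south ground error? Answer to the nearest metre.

Truncating at 3 decimal places can drop up to a full unit in the last place, so the latitude may be off by as much as 0.001°.
So the N–S error is at most 0.001 × 111000 = 111 m.

111 metres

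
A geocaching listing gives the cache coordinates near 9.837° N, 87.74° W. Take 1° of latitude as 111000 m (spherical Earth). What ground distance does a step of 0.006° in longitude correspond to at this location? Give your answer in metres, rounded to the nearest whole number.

At 9.837° a degree of longitude is 111000 × cos 9.837° ≈ 109368 m, so 0.006° corresponds to 656.208 m.

656 metres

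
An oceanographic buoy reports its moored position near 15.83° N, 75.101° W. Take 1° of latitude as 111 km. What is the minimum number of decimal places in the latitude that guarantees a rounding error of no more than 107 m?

3 decimal places

One degree of latitude covers 111000 m.
With N decimal places the half-ulp bound is 0.5·10⁻ᴺ°, or 0.5·10⁻ᴺ × 111000 m on the ground.
Need 0.5 × 111000 × 10⁻ᴺ ≤ 107 → 10⁻ᴺ ≤ 1.928e-03, so N ≥ 2.71.
So 3 decimal places suffice (55.5 m); 2 would allow up to 555 m.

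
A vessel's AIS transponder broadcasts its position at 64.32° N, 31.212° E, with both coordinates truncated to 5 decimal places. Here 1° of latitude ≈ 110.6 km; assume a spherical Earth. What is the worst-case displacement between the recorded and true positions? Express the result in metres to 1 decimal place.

Truncating at 5 decimal places can drop up to a full unit in the last place, so each coordinate may be off by as much as 1e-05°.
North–south component: 1e-05° × 110600 = 1.106 m.
E–W at 64.32°: 1e-05° × 110600 × cos 64.32° = 1e-05 × 110600 × 0.4333 ≈ 0.479279 m.
The two errors are perpendicular, so the maximum displacement is √(1.106² + 0.479279²) ≈ 1.20538 m.

1.2 metres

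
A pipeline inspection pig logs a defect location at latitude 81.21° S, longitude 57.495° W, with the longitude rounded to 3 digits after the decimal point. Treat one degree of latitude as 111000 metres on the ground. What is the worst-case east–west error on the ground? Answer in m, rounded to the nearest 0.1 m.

8.5 m

Rounding to 3 decimal places leaves the longitude within ±0.0005° of the true value.
One degree of longitude at 81.21° is 111000 × cos 81.21° ≈ 111000 × 0.1528 = 16962.3 m.
So at most 0.0005° × 16962.3 ≈ 8.48114 m east–west.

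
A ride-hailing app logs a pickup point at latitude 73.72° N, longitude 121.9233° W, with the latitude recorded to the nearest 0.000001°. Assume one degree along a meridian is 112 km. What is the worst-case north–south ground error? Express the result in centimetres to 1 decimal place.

Rounding to 6 decimal places leaves the latitude within ±5e-07° of the true value.
North–south distance: 5e-07° × 112000 m/° = 0.056 m.
That is 0.056 m = 5.6 cm.

5.6 centimetres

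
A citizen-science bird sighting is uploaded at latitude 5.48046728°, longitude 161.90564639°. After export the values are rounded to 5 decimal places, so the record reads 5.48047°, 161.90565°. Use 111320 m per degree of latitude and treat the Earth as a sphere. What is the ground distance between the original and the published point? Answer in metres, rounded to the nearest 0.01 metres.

Δlat = 5.48046728 − 5.48047 = -0.00000272°; Δlon = 161.90564639 − 161.90565 = -0.00000361°.
North–south shift: -0.00000272 × 111320 = -0.30279 m.
E–W at 5.48047°: -0.00000361° × 111320 × cos 5.48047° = -0.00000361 × 111320 × 0.9954 ≈ -0.400028 m.
Combined displacement = (0.30279² + 0.400028²)^½ ≈ 0.501702 m.

0.50 metres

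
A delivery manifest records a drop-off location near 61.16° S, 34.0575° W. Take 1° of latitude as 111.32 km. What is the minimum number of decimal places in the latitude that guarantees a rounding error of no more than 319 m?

3 decimal places

One degree of latitude covers 111320 m.
With N decimal places the half-ulp bound is 0.5·10⁻ᴺ°, or 0.5·10⁻ᴺ × 111320 m on the ground.
Need 0.5 × 111320 × 10⁻ᴺ ≤ 319 → 10⁻ᴺ ≤ 5.731e-03, so N ≥ 2.24.
At 2 places the error can reach 557 m, but 3 places keeps it to 55.7 m.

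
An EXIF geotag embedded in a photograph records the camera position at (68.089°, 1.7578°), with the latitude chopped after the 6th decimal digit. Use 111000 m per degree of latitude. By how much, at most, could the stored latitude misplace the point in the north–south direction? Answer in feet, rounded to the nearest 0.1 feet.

0.4 feet

Truncating at 6 decimal places can drop up to a full unit in the last place, so the latitude may be off by as much as 1e-06°.
North–south distance: 1e-06° × 111000 m/° = 0.111 m.
In feet: 0.111 m ÷ 0.3048 ≈ 0.36417 ft.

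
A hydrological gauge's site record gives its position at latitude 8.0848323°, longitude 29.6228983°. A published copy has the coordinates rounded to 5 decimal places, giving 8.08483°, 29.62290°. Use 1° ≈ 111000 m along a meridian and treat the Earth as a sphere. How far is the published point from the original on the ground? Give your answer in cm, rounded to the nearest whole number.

32 cm

Δlat = 8.0848323 − 8.08483 = +0.0000023°; Δlon = 29.6228983 − 29.62290 = -0.0000017°.
N–S: 0.0000023° × 111000 m/° = 0.2553 m.
E–W at 8.08483°: -0.0000017° × 111000 × cos 8.08483° = -0.0000017 × 111000 × 0.9901 ≈ -0.186824 m.
Hypotenuse of the two orthogonal shifts: √(0.2553² + 0.186824²) = 0.316357 m.
That is 0.316357 m = 31.636 cm.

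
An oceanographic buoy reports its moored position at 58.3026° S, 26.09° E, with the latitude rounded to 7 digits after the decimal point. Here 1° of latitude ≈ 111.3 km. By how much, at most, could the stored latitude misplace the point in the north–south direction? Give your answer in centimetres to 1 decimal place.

Rounding to 7 decimal places leaves the latitude within ±5e-08° of the true value.
North–south distance: 5e-08° × 111300 m/° = 0.005565 m.
That is 0.005565 m = 0.5565 cm.

0.6 centimetres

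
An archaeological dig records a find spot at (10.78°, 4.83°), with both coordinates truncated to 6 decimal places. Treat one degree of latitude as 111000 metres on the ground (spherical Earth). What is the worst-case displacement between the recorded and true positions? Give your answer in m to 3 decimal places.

Truncating at 6 decimal places can drop up to a full unit in the last place, so each coordinate may be off by as much as 1e-06°.
North–south component: 1e-06° × 111000 = 0.111 m.
E–W at 10.78°: 1e-06° × 111000 × cos 10.78° = 1e-06 × 111000 × 0.9824 ≈ 0.109041 m.
Combining orthogonally: (0.111² + 0.109041²)^½ ≈ 0.155599 m.

0.156 m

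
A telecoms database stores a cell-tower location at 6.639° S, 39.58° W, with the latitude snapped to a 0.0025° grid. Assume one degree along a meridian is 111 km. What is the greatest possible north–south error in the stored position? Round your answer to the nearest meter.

139 meters

With a 0.0025° grid the true value lies within half a step, ±0.0025°/2 = ±0.00125°, of the stored one.
North–south distance: 0.00125° × 111000 m/° = 138.75 m.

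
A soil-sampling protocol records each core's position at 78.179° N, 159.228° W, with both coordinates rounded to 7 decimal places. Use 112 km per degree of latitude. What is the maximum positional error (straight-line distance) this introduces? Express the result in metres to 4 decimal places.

0.0057 metres

Rounding to 7 decimal places leaves each coordinate within ±5e-08° of the true value.
North–south component: 5e-08° × 112000 = 0.0056 m.
East–west component at 78.179°: 5e-08° × 112000 × cos 78.179° ≈ 5e-08 × 22943.7 ≈ 0.00114719 m.
Combining orthogonally: (0.0056² + 0.00114719²)^½ ≈ 0.0057163 m.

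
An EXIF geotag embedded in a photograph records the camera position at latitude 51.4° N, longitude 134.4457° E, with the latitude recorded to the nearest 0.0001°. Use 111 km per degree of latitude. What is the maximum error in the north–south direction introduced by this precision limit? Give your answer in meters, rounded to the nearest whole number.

6 meters

Rounding to 4 decimal places leaves the latitude within ±5e-05° of the true value.
Along the meridian that is 5e-05° × 111000 m/° = 5.55 m.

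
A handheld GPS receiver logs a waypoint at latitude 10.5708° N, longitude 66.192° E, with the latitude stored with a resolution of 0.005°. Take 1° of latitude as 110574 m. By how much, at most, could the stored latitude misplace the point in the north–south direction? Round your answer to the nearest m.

With a 0.005° grid the true value lies within half a step, ±0.005°/2 = ±0.0025°, of the stored one.
North–south distance: 0.0025° × 110574 m/° = 276.435 m.

276 m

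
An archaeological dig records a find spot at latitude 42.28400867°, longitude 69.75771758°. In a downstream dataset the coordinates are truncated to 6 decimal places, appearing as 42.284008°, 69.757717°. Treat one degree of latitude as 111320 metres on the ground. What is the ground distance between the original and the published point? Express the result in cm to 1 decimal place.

8.9 cm

Δlat = 42.28400867 − 42.284008 = +0.00000067°; Δlon = 69.75771758 − 69.757717 = +0.00000058°.
N–S: 0.00000067° × 111320 m/° = 0.0745844 m.
East–west at this latitude: 0.00000058° × 111320 × cos 42.284° ≈ 0.00000058 × 82356.6 = 0.0477669 m.
Hypotenuse of the two orthogonal shifts: √(0.0745844² + 0.0477669²) = 0.0885692 m.
That is 0.0885692 m = 8.8569 cm.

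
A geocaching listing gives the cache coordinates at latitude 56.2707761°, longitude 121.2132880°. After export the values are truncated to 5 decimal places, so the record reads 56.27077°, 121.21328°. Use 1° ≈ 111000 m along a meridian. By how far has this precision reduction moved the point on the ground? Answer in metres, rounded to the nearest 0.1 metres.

0.8 metres

Δlat = 56.2707761 − 56.27077 = +0.0000061°; Δlon = 121.2132880 − 121.21328 = +0.0000080°.
North–south shift: 0.0000061 × 111000 = 0.6771 m.
East–west at this latitude: 0.0000080° × 111000 × cos 56.2708° ≈ 0.0000080 × 61634.8 = 0.493079 m.
Combined displacement = (0.6771² + 0.493079²)^½ ≈ 0.83761 m.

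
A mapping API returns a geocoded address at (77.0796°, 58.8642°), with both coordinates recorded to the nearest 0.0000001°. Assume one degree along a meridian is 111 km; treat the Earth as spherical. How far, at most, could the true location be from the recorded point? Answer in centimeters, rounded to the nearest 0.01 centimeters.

0.57 centimeters

Rounding to 7 decimal places leaves each coordinate within ±5e-08° of the true value.
North–south component: 5e-08° × 111000 = 0.00555 m.
Longitude error → 5e-08 × 111000 × cos 77.0796° = 5e-08 × 111000 × 0.2236 ≈ 0.00124096 m.
Worst case both components are at the extreme and orthogonal: √(0.00555² + 0.00124096²) ≈ 0.00568705 m.
That is 0.00568705 m = 0.5687 cm.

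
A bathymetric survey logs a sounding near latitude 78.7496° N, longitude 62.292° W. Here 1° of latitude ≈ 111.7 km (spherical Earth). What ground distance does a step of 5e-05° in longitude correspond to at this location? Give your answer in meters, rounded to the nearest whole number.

1 meters

5e-05° of longitude at 78.7496° is 5e-05 × 111700 × cos 78.7496° ≈ 5e-05 × 21792.4 = 1.08962 m.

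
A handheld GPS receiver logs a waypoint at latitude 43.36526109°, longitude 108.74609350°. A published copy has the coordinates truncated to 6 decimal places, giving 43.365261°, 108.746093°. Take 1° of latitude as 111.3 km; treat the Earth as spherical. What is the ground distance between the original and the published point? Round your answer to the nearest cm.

4 cm

The latitude changed by +0.00000009° and the longitude by +0.00000050°.
N–S: 0.00000009° × 111300 m/° = 0.010017 m.
E–W at 43.3653°: 0.00000050° × 111300 × cos 43.3653° = 0.00000050 × 111300 × 0.7270 ≈ 0.0404571 m.
Hypotenuse of the two orthogonal shifts: √(0.010017² + 0.0404571²) = 0.0416787 m.
That is 0.0416787 m = 4.1679 cm.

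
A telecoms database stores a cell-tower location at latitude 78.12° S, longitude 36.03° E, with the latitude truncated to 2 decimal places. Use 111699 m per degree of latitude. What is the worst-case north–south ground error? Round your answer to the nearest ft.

3665 ft

Truncating at 2 decimal places can drop up to a full unit in the last place, so the latitude may be off by as much as 0.01°.
North–south distance: 0.01° × 111699 m/° = 1116.99 m.
In feet: 1116.99 m ÷ 0.3048 ≈ 3664.7 ft.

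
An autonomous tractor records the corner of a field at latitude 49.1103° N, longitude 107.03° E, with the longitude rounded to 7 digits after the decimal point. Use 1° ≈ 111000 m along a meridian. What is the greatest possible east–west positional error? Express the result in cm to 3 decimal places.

Rounding to 7 decimal places leaves the longitude within ±5e-08° of the true value.
One degree of longitude at 49.1103° is 111000 × cos 49.1103° ≈ 111000 × 0.6546 = 72661.1 m.
East–west error: 5e-08° × 72661.1 m/° ≈ 0.00363306 m.
That is 0.00363306 m = 0.36331 cm.

0.363 cm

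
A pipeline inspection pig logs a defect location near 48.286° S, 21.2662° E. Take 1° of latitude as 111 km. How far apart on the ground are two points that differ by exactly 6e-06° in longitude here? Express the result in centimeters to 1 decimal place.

At 48.286° a degree of longitude is 111000 × cos 48.286° ≈ 73860.8 m, so 6e-06° corresponds to 0.443165 m.
That is 0.443165 m = 44.316 cm.

44.3 centimeters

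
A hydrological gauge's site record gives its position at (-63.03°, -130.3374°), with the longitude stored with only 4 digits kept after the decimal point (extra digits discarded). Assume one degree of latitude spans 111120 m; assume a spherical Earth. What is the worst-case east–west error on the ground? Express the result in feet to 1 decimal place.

16.5 feet

Truncating at 4 decimal places can drop up to a full unit in the last place, so the longitude may be off by as much as 0.0001°.
Parallels shrink by cos φ, so at 63.03° a degree of longitude is 111120 × 0.4535 ≈ 50395.6 m.
East–west error: 0.0001° × 50395.6 m/° ≈ 5.03956 m.
In feet: 5.03956 m ÷ 0.3048 ≈ 16.534 ft.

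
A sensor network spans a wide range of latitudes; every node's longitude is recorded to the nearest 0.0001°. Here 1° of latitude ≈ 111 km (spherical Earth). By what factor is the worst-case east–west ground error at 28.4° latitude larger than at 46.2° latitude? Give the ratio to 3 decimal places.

1.271

Rounding to 4 decimal places leaves the longitude within ±5e-05° of the true value.
At 28.4°: 5e-05° × 111000 × cos 28.4° = 5e-05 × 111000 × 0.8796 ≈ 4.882 m.
At 46.2°: 5e-05° × 111000 × cos 46.2° = 5e-05 × 111000 × 0.6921 ≈ 3.8414 m.
The ratio reduces to cos 28.4° / cos 46.2° = 0.8796/0.6921 ≈ 1.2709.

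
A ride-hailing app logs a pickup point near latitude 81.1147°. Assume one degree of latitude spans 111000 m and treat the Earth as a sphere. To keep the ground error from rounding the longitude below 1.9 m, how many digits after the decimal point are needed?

At 81.1147° one degree of longitude covers 111000 × cos 81.1147° ≈ 111000 × 0.1545 ≈ 17144.7 m.
Rounding to N decimal places gives at most 0.5 × 10⁻ᴺ degrees of error, i.e. 0.5 × 10⁻ᴺ × 17144.7 m.
Need 0.5 × 17144.7 × 10⁻ᴺ ≤ 1.9 → 10⁻ᴺ ≤ 2.216e-04, so N ≥ 3.65.
N = 3 would give 8.57 m (too coarse); N = 4 gives 0.857 m ≤ 1.9 m.

4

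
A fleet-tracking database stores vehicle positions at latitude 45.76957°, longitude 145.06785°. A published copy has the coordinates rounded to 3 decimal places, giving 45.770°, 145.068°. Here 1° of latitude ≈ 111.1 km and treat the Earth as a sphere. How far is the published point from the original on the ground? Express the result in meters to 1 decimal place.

Δlat = 45.76957 − 45.770 = -0.00043°; Δlon = 145.06785 − 145.068 = -0.00015°.
N–S: -0.00043° × 111100 m/° = -47.773 m.
East–west at this latitude: -0.00015° × 111100 × cos 45.77° ≈ -0.00015 × 77496.7 = -11.6245 m.
Distance: √(47.773² + 11.6245²) ≈ 49.1669 m.

49.2 meters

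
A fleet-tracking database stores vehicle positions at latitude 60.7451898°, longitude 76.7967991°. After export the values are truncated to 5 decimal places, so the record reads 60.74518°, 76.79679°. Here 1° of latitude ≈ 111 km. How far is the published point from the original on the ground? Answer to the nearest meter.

Δlat = 60.7451898 − 60.74518 = +0.0000098°; Δlon = 76.7967991 − 76.79679 = +0.0000091°.
N–S: 0.0000098° × 111000 m/° = 1.0878 m.
E–W at 60.7452°: 0.0000091° × 111000 × cos 60.7452° = 0.0000091 × 111000 × 0.4887 ≈ 0.49363 m.
Combined displacement = (1.0878² + 0.49363²)^½ ≈ 1.19456 m.

1 meters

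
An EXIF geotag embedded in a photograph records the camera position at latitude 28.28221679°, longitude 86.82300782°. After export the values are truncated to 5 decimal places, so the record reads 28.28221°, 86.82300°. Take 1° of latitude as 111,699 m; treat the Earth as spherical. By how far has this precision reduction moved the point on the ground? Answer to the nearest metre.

Δlat = 28.28221679 − 28.28221 = +0.00000679°; Δlon = 86.82300782 − 86.82300 = +0.00000782°.
N–S: 0.00000679° × 111699 m/° = 0.758436 m.
E–W at 28.2822°: 0.00000782° × 111699 × cos 28.2822° = 0.00000782 × 111699 × 0.8806 ≈ 0.769213 m.
Distance: √(0.758436² + 0.769213²) ≈ 1.08024 m.

1 metres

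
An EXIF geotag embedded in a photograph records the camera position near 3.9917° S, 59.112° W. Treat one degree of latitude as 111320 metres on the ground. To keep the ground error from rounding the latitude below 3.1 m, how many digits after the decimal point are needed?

One degree of latitude covers 111320 m.
With N decimal places the half-ulp bound is 0.5·10⁻ᴺ°, or 0.5·10⁻ᴺ × 111320 m on the ground.
Need 0.5 × 111320 × 10⁻ᴺ ≤ 3.1 → 10⁻ᴺ ≤ 5.570e-05, so N ≥ 4.25.
At 4 places the error can reach 5.57 m, but 5 places keeps it to 0.557 m.

5 decimal places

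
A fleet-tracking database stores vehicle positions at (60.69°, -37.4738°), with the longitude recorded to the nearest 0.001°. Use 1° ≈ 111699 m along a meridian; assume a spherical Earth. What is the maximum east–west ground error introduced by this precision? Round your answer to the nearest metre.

27 metres

Rounding to 3 decimal places leaves the longitude within ±0.0005° of the true value.
At latitude 60.69° a degree of longitude spans 111699 m × cos 60.69° = 111699 × 0.4895 ≈ 54680.5 m.
East–west error: 0.0005° × 54680.5 m/° ≈ 27.3403 m.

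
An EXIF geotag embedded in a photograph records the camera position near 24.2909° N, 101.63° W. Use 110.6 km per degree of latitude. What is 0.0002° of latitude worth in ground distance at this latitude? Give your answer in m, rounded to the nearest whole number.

0.0002° × 110600 m/° = 22.12 m.

22 m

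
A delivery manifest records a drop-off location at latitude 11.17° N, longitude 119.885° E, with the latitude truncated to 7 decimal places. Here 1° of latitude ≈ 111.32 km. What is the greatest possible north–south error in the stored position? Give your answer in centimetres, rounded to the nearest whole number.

Truncating at 7 decimal places can drop up to a full unit in the last place, so the latitude may be off by as much as 1e-07°.
North–south distance: 1e-07° × 111320 m/° = 0.011132 m.
That is 0.011132 m = 1.1132 cm.

1 centimetres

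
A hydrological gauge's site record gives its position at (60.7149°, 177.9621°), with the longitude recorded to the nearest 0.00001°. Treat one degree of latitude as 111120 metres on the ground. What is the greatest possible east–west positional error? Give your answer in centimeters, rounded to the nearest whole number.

Rounding to 5 decimal places leaves the longitude within ±5e-06° of the true value.
Parallels shrink by cos φ, so at 60.7149° a degree of longitude is 111120 × 0.4892 ≈ 54355 m.
So at most 5e-06° × 54355 ≈ 0.271775 m east–west.
That is 0.271775 m = 27.177 cm.

27 centimeters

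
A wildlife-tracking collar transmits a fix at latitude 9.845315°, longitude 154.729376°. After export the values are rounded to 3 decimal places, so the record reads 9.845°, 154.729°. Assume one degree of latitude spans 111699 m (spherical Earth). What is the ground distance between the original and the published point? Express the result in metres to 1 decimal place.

The latitude changed by +0.000315° and the longitude by +0.000376°.
North–south shift: 0.000315 × 111699 = 35.1852 m.
East–west at this latitude: 0.000376° × 111699 × cos 9.845° ≈ 0.000376 × 110054 = 41.3803 m.
Distance: √(35.1852² + 41.3803²) ≈ 54.3169 m.

54.3 metres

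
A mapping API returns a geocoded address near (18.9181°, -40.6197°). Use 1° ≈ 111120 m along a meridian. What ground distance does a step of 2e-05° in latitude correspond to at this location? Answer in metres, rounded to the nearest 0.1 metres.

2.2 metres

Along a meridian 2e-05° is 2e-05 × 111120 = 2.2224 m.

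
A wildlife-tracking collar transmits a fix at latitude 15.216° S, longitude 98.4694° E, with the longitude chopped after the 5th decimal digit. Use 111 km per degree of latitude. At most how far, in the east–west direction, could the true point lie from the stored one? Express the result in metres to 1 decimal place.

Truncating at 5 decimal places can drop up to a full unit in the last place, so the longitude may be off by as much as 1e-05°.
One degree of longitude at 15.216° is 111000 × cos 15.216° ≈ 111000 × 0.9649 = 107109 m.
Maximum E–W displacement: 1e-05 × 107109 = 1.07109 m.

1.1 metres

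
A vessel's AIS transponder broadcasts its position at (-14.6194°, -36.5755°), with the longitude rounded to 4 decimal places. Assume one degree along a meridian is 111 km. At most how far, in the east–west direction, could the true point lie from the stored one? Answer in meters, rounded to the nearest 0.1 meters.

5.4 meters

Rounding to 4 decimal places leaves the longitude within ±5e-05° of the true value.
Parallels shrink by cos φ, so at 14.6194° a degree of longitude is 111000 × 0.9676 ≈ 107406 m.
So at most 5e-05° × 107406 ≈ 5.37031 m east–west.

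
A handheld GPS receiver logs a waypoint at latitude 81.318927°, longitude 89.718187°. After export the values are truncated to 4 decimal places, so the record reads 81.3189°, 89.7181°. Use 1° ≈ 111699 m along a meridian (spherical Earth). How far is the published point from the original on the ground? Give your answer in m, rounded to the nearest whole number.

3 m

The latitude changed by +0.000027° and the longitude by +0.000087°.
N–S: 0.000027° × 111699 m/° = 3.01587 m.
East–west at this latitude: 0.000087° × 111699 × cos 81.3189° ≈ 0.000087 × 16859.3 = 1.46676 m.
Combined displacement = (3.01587² + 1.46676²)^½ ≈ 3.35363 m.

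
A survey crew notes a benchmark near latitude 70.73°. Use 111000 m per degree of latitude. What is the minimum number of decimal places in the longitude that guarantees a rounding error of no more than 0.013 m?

At 70.73° one degree of longitude covers 111000 × cos 70.73° ≈ 111000 × 0.3300 ≈ 36632.2 m.
Rounding to N decimal places gives at most 0.5 × 10⁻ᴺ degrees of error, i.e. 0.5 × 10⁻ᴺ × 36632.2 m.
Setting 18316.1 × 10⁻ᴺ ≤ 0.013 gives 10ᴺ ≥ 1.409e+06, i.e. N ≥ 6.15.
So 7 decimal places suffice (0.00183 m); 6 would allow up to 0.0183 m.

7 decimal places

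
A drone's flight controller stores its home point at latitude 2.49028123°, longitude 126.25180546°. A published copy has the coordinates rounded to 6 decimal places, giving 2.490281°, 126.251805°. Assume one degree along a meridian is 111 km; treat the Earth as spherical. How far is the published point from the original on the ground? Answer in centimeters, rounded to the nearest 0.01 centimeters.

5.70 centimeters

Δlat = 2.49028123 − 2.490281 = +0.00000023°; Δlon = 126.25180546 − 126.251805 = +0.00000046°.
North–south shift: 0.00000023 × 111000 = 0.02553 m.
East–west at this latitude: 0.00000046° × 111000 × cos 2.49028° ≈ 0.00000046 × 110895 = 0.0510118 m.
Distance: √(0.02553² + 0.0510118²) ≈ 0.0570437 m.
That is 0.0570437 m = 5.7044 cm.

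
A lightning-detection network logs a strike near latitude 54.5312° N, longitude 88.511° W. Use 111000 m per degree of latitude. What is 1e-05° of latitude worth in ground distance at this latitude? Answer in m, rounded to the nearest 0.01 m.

1.11 m

Along a meridian 1e-05° is 1e-05 × 111000 = 1.11 m.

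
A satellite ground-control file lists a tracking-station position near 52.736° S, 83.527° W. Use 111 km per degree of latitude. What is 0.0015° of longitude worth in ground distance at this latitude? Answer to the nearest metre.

101 metres

At 52.736° a degree of longitude is 111000 × cos 52.736° ≈ 67209.2 m, so 0.0015° corresponds to 100.814 m.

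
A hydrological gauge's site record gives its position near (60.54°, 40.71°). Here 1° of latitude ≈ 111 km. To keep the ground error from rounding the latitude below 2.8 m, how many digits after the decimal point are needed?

One degree of latitude covers 111000 m.
With N decimal places the half-ulp bound is 0.5·10⁻ᴺ°, or 0.5·10⁻ᴺ × 111000 m on the ground.
Need 0.5 × 111000 × 10⁻ᴺ ≤ 2.8 → 10⁻ᴺ ≤ 5.045e-05, so N ≥ 4.30.
At 4 places the error can reach 5.55 m, but 5 places keeps it to 0.555 m.

5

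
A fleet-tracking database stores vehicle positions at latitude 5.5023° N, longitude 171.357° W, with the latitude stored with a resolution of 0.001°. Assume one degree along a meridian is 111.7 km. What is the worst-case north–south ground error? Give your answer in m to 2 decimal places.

55.85 m

With a 0.001° grid the true value lies within half a step, ±0.001°/2 = ±0.0005°, of the stored one.
So the N–S error is at most 0.0005 × 111700 = 55.85 m.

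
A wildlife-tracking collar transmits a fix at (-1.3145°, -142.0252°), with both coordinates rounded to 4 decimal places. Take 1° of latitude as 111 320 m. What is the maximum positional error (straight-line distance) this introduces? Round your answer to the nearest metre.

8 metres

Rounding to 4 decimal places leaves each coordinate within ±5e-05° of the true value.
North–south component: 5e-05° × 111320 = 5.566 m.
Longitude error → 5e-05 × 111320 × cos 1.3145° = 5e-05 × 111320 × 0.9997 ≈ 5.56454 m.
The two errors are perpendicular, so the maximum displacement is √(5.566² + 5.56454²) ≈ 7.87048 m.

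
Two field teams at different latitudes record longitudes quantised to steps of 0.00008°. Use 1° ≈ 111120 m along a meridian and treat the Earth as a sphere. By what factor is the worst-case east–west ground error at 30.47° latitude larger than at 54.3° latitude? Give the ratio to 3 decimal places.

With a 0.00008° grid the true value lies within half a step, ±0.00008°/2 = ±4e-05°, of the stored one.
At 30.47°: 4e-05° × 111120 × cos 30.47° = 4e-05 × 111120 × 0.8619 ≈ 3.8309 m.
At 54.3°: 4e-05° × 111120 × cos 54.3° = 4e-05 × 111120 × 0.5835 ≈ 2.5937 m.
The ratio reduces to cos 30.47° / cos 54.3° = 0.8619/0.5835 ≈ 1.4770.

1.477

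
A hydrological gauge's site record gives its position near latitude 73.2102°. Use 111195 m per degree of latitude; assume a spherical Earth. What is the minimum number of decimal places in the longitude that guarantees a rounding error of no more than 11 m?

At 73.2102° one degree of longitude covers 111195 × cos 73.2102° ≈ 111195 × 0.2889 ≈ 32119.9 m.
With N decimal places the half-ulp bound is 0.5·10⁻ᴺ°, or 0.5·10⁻ᴺ × 32119.9 m on the ground.
Need 0.5 × 32119.9 × 10⁻ᴺ ≤ 11 → 10⁻ᴺ ≤ 6.849e-04, so N ≥ 3.16.
So 4 decimal places suffice (1.61 m); 3 would allow up to 16.1 m.

4 decimal places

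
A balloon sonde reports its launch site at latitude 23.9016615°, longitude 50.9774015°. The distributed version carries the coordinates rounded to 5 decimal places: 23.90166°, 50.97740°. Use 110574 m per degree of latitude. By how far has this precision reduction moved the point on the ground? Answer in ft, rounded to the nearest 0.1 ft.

Δlat = 23.9016615 − 23.90166 = +0.0000015°; Δlon = 50.9774015 − 50.97740 = +0.0000015°.
N–S: 0.0000015° × 110574 m/° = 0.165861 m.
E–W at 23.9017°: 0.0000015° × 110574 × cos 23.9017° = 0.0000015 × 110574 × 0.9142 ≈ 0.151637 m.
Distance: √(0.165861² + 0.151637²) ≈ 0.22473 m.
Converting: 0.22473 m × 3.2808 ft/m ≈ 0.7373 ft.

0.7 ft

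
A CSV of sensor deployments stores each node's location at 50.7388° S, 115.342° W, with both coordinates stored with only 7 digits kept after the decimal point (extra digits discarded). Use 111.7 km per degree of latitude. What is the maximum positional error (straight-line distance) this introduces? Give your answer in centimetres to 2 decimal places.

1.32 centimetres

Truncating at 7 decimal places can drop up to a full unit in the last place, so each coordinate may be off by as much as 1e-07°.
N–S: 1e-07° × 111700 m/° = 0.01117 m.
E–W at 50.7388°: 1e-07° × 111700 × cos 50.7388° = 1e-07 × 111700 × 0.6329 ≈ 0.00706901 m.
Combining orthogonally: (0.01117² + 0.00706901²)^½ ≈ 0.0132189 m.
That is 0.0132189 m = 1.3219 cm.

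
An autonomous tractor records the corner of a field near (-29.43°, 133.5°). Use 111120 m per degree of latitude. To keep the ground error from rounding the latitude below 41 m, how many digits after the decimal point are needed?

One degree of latitude covers 111120 m.
Rounding to N decimal places gives at most 0.5 × 10⁻ᴺ degrees of error, i.e. 0.5 × 10⁻ᴺ × 111120 m.
Need 0.5 × 111120 × 10⁻ᴺ ≤ 41 → 10⁻ᴺ ≤ 7.379e-04, so N ≥ 3.13.
At 3 places the error can reach 55.6 m, but 4 places keeps it to 5.56 m.

4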